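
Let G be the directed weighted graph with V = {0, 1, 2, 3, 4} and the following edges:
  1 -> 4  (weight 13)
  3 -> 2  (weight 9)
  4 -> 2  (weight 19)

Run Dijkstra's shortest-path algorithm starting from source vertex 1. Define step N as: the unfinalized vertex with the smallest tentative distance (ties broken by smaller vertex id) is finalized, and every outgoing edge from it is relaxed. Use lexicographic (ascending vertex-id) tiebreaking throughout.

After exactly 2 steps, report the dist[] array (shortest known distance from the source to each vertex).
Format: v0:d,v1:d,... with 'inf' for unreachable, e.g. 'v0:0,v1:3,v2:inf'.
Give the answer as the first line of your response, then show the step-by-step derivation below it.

v0:inf,v1:0,v2:32,v3:inf,v4:13

step 1: dist = v0:inf,v1:0,v2:inf,v3:inf,v4:13
step 2: dist = v0:inf,v1:0,v2:32,v3:inf,v4:13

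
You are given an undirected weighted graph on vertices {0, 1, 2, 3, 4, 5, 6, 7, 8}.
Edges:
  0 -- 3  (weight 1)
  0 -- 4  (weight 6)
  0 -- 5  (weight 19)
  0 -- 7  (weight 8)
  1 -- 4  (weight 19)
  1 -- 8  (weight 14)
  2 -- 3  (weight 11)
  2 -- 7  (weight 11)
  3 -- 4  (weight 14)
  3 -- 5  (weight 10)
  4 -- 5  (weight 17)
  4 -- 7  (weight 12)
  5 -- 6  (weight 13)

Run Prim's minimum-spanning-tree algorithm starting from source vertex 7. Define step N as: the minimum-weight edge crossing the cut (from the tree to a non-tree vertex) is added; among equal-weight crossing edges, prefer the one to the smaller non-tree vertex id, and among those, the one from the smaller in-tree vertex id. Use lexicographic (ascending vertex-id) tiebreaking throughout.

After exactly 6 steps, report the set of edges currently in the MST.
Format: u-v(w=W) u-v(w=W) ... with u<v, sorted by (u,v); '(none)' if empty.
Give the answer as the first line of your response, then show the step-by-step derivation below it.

0-3(w=1) 0-4(w=6) 0-7(w=8) 2-3(w=11) 3-5(w=10) 5-6(w=13)

step 1: add edge 0-7 (w=8); MST = {0-7(w=8)}
step 2: add edge 0-3 (w=1); MST = {0-3(w=1) 0-7(w=8)}
step 3: add edge 0-4 (w=6); MST = {0-3(w=1) 0-4(w=6) 0-7(w=8)}
step 4: add edge 3-5 (w=10); MST = {0-3(w=1) 0-4(w=6) 0-7(w=8) 3-5(w=10)}
step 5: add edge 2-3 (w=11); MST = {0-3(w=1) 0-4(w=6) 0-7(w=8) 2-3(w=11) 3-5(w=10)}
step 6: add edge 5-6 (w=13); MST = {0-3(w=1) 0-4(w=6) 0-7(w=8) 2-3(w=11) 3-5(w=10) 5-6(w=13)}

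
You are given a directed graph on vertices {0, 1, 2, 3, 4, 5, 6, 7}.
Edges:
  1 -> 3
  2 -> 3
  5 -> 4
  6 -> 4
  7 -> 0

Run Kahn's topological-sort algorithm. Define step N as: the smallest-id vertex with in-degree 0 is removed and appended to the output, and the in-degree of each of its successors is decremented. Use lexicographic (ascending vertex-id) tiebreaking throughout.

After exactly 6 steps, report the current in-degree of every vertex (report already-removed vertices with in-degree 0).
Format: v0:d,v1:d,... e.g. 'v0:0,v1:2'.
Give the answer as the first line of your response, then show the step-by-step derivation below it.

v0:1,v1:0,v2:0,v3:0,v4:0,v5:0,v6:0,v7:0

step 1: output 1; order=[1]; indeg=(1,0,0,1,2,0,0,0)
step 2: output 2; order=[1,2]; indeg=(1,0,0,0,2,0,0,0)
step 3: output 3; order=[1,2,3]; indeg=(1,0,0,0,2,0,0,0)
step 4: output 5; order=[1,2,3,5]; indeg=(1,0,0,0,1,0,0,0)
step 5: output 6; order=[1,2,3,5,6]; indeg=(1,0,0,0,0,0,0,0)
step 6: output 4; order=[1,2,3,5,6,4]; indeg=(1,0,0,0,0,0,0,0)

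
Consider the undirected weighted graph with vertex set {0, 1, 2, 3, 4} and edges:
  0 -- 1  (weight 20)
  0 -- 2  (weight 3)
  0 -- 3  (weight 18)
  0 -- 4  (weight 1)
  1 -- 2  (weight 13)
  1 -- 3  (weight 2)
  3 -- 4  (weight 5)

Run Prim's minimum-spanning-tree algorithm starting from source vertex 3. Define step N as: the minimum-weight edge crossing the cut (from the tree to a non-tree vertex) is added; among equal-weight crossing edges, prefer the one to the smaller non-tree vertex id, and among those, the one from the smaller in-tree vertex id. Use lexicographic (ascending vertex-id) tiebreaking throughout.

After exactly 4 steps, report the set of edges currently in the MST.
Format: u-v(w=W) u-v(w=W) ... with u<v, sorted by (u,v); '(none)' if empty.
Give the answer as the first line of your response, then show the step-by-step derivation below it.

0-2(w=3) 0-4(w=1) 1-3(w=2) 3-4(w=5)

step 1: add edge 1-3 (w=2); MST = {1-3(w=2)}
step 2: add edge 3-4 (w=5); MST = {1-3(w=2) 3-4(w=5)}
step 3: add edge 0-4 (w=1); MST = {0-4(w=1) 1-3(w=2) 3-4(w=5)}
step 4: add edge 0-2 (w=3); MST = {0-2(w=3) 0-4(w=1) 1-3(w=2) 3-4(w=5)}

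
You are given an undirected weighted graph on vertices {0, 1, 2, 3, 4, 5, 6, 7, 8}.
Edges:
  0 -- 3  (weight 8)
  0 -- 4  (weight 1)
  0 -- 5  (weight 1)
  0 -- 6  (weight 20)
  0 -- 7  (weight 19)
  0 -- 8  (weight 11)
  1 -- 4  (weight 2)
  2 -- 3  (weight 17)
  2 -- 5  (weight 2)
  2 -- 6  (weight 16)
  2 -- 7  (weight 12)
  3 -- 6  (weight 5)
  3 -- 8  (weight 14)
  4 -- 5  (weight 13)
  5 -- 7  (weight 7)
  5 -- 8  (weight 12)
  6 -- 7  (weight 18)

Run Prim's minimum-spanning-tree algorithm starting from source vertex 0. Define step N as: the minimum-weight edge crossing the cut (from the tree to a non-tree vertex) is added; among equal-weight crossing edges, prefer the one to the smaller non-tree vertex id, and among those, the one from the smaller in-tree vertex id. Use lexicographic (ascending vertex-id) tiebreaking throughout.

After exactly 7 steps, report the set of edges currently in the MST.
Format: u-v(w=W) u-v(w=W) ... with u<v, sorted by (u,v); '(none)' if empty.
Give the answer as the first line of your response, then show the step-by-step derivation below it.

0-3(w=8) 0-4(w=1) 0-5(w=1) 1-4(w=2) 2-5(w=2) 3-6(w=5) 5-7(w=7)

step 1: add edge 0-4 (w=1); MST = {0-4(w=1)}
step 2: add edge 0-5 (w=1); MST = {0-4(w=1) 0-5(w=1)}
step 3: add edge 1-4 (w=2); MST = {0-4(w=1) 0-5(w=1) 1-4(w=2)}
step 4: add edge 2-5 (w=2); MST = {0-4(w=1) 0-5(w=1) 1-4(w=2) 2-5(w=2)}
step 5: add edge 5-7 (w=7); MST = {0-4(w=1) 0-5(w=1) 1-4(w=2) 2-5(w=2) 5-7(w=7)}
step 6: add edge 0-3 (w=8); MST = {0-3(w=8) 0-4(w=1) 0-5(w=1) 1-4(w=2) 2-5(w=2) 5-7(w=7)}
step 7: add edge 3-6 (w=5); MST = {0-3(w=8) 0-4(w=1) 0-5(w=1) 1-4(w=2) 2-5(w=2) 3-6(w=5) 5-7(w=7)}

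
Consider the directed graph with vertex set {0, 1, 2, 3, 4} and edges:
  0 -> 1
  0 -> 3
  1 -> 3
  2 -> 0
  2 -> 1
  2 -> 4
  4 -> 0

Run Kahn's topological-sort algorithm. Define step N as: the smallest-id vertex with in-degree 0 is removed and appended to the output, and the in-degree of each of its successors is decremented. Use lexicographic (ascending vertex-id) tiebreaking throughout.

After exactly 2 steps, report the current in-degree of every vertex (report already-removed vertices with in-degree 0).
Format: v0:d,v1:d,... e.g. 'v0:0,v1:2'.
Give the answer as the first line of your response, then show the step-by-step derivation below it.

v0:0,v1:1,v2:0,v3:2,v4:0

step 1: output 2; order=[2]; indeg=(1,1,0,2,0)
step 2: output 4; order=[2,4]; indeg=(0,1,0,2,0)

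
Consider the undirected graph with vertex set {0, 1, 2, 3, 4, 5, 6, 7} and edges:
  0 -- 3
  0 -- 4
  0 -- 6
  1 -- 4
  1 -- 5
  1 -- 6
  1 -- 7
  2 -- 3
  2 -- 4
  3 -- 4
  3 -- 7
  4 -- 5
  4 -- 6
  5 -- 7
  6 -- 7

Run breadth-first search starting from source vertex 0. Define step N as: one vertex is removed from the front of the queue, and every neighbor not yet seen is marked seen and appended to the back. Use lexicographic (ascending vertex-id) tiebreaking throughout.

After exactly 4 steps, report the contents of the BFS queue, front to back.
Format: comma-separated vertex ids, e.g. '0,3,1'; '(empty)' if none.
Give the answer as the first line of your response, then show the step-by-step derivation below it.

2,7,1,5

step 1: dequeue 0; queue=[3,4,6]; order=0
step 2: dequeue 3; queue=[4,6,2,7]; order=0,3
step 3: dequeue 4; queue=[6,2,7,1,5]; order=0,3,4
step 4: dequeue 6; queue=[2,7,1,5]; order=0,3,4,6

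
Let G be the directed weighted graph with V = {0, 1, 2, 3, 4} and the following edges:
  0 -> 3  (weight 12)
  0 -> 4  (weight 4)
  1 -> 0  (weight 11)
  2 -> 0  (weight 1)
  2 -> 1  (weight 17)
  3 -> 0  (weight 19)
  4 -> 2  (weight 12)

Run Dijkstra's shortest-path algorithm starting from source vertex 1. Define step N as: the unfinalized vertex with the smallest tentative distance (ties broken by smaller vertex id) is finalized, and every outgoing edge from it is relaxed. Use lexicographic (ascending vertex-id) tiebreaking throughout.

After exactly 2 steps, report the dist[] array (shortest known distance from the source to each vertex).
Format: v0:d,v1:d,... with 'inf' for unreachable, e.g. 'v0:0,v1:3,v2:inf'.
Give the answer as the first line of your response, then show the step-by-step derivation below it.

v0:11,v1:0,v2:inf,v3:23,v4:15

step 1: dist = v0:11,v1:0,v2:inf,v3:inf,v4:inf
step 2: dist = v0:11,v1:0,v2:inf,v3:23,v4:15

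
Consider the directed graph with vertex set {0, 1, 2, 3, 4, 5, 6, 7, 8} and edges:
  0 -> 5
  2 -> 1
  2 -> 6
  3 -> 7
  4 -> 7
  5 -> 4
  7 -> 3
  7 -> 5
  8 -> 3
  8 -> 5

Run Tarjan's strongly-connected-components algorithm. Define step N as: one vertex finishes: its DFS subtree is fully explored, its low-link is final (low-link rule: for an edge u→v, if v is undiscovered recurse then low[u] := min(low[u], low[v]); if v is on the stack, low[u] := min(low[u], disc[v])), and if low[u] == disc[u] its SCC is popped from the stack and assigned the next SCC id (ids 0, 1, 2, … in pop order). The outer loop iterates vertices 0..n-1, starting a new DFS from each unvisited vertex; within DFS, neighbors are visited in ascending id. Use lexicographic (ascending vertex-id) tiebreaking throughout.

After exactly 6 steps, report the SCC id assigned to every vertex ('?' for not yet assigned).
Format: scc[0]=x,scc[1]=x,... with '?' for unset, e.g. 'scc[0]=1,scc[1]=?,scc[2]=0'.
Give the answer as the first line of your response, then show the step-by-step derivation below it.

scc[0]=1,scc[1]=2,scc[2]=?,scc[3]=0,scc[4]=0,scc[5]=0,scc[6]=?,scc[7]=0,scc[8]=?

step 1: low=(low[0]=0,low[1]=?,low[2]=?,low[3]=3,low[4]=2,low[5]=1,low[6]=?,low[7]=3,low[8]=?); scc=(scc[0]=?,scc[1]=?,scc[2]=?,scc[3]=?,scc[4]=?,scc[5]=?,scc[6]=?,scc[7]=?,scc[8]=?)
step 2: low=(low[0]=0,low[1]=?,low[2]=?,low[3]=3,low[4]=2,low[5]=1,low[6]=?,low[7]=1,low[8]=?); scc=(scc[0]=?,scc[1]=?,scc[2]=?,scc[3]=?,scc[4]=?,scc[5]=?,scc[6]=?,scc[7]=?,scc[8]=?)
step 3: low=(low[0]=0,low[1]=?,low[2]=?,low[3]=3,low[4]=1,low[5]=1,low[6]=?,low[7]=1,low[8]=?); scc=(scc[0]=?,scc[1]=?,scc[2]=?,scc[3]=?,scc[4]=?,scc[5]=?,scc[6]=?,scc[7]=?,scc[8]=?)
step 4: low=(low[0]=0,low[1]=?,low[2]=?,low[3]=3,low[4]=1,low[5]=1,low[6]=?,low[7]=1,low[8]=?); scc=(scc[0]=?,scc[1]=?,scc[2]=?,scc[3]=0,scc[4]=0,scc[5]=0,scc[6]=?,scc[7]=0,scc[8]=?)
step 5: low=(low[0]=0,low[1]=?,low[2]=?,low[3]=3,low[4]=1,low[5]=1,low[6]=?,low[7]=1,low[8]=?); scc=(scc[0]=1,scc[1]=?,scc[2]=?,scc[3]=0,scc[4]=0,scc[5]=0,scc[6]=?,scc[7]=0,scc[8]=?)
step 6: low=(low[0]=0,low[1]=5,low[2]=?,low[3]=3,low[4]=1,low[5]=1,low[6]=?,low[7]=1,low[8]=?); scc=(scc[0]=1,scc[1]=2,scc[2]=?,scc[3]=0,scc[4]=0,scc[5]=0,scc[6]=?,scc[7]=0,scc[8]=?)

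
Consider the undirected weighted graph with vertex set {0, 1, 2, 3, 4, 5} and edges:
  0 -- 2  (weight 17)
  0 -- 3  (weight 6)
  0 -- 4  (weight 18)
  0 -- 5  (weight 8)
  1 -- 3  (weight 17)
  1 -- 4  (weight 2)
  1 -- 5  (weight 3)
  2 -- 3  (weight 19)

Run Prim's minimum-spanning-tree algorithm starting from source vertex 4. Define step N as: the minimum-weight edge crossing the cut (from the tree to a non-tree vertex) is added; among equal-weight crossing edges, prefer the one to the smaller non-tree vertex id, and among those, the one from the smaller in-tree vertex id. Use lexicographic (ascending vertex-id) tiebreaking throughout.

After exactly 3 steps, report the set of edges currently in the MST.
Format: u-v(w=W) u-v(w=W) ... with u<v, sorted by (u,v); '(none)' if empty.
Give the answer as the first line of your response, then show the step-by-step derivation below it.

0-5(w=8) 1-4(w=2) 1-5(w=3)

step 1: add edge 1-4 (w=2); MST = {1-4(w=2)}
step 2: add edge 1-5 (w=3); MST = {1-4(w=2) 1-5(w=3)}
step 3: add edge 0-5 (w=8); MST = {0-5(w=8) 1-4(w=2) 1-5(w=3)}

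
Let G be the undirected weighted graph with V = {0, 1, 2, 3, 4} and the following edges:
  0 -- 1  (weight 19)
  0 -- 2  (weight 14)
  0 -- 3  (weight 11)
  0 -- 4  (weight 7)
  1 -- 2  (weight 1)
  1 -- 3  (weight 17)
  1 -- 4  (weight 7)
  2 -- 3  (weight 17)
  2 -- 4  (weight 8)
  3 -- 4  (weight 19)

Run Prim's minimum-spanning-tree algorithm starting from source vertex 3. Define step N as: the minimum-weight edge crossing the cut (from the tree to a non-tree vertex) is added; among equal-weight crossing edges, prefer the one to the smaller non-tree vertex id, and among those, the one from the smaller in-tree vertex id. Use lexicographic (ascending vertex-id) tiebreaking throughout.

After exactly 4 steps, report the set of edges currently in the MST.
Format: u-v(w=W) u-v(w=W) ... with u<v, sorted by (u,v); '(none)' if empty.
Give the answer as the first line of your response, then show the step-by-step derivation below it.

0-3(w=11) 0-4(w=7) 1-2(w=1) 1-4(w=7)

step 1: add edge 0-3 (w=11); MST = {0-3(w=11)}
step 2: add edge 0-4 (w=7); MST = {0-3(w=11) 0-4(w=7)}
step 3: add edge 1-4 (w=7); MST = {0-3(w=11) 0-4(w=7) 1-4(w=7)}
step 4: add edge 1-2 (w=1); MST = {0-3(w=11) 0-4(w=7) 1-2(w=1) 1-4(w=7)}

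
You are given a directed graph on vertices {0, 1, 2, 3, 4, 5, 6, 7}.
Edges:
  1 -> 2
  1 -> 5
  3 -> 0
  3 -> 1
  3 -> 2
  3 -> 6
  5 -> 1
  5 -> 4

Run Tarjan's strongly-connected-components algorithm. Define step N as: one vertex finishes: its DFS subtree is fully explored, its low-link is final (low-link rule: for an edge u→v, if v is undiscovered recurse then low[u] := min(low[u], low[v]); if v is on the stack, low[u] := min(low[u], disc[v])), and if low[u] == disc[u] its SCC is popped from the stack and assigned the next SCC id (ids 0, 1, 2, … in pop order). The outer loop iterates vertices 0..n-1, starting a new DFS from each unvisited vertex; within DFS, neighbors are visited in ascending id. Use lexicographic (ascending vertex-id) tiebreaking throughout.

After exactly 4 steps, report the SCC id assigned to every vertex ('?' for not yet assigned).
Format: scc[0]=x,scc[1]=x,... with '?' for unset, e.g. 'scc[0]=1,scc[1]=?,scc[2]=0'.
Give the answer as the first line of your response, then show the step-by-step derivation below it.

scc[0]=0,scc[1]=?,scc[2]=1,scc[3]=?,scc[4]=2,scc[5]=?,scc[6]=?,scc[7]=?

step 1: low=(low[0]=0,low[1]=?,low[2]=?,low[3]=?,low[4]=?,low[5]=?,low[6]=?,low[7]=?); scc=(scc[0]=0,scc[1]=?,scc[2]=?,scc[3]=?,scc[4]=?,scc[5]=?,scc[6]=?,scc[7]=?)
step 2: low=(low[0]=0,low[1]=1,low[2]=2,low[3]=?,low[4]=?,low[5]=?,low[6]=?,low[7]=?); scc=(scc[0]=0,scc[1]=?,scc[2]=1,scc[3]=?,scc[4]=?,scc[5]=?,scc[6]=?,scc[7]=?)
step 3: low=(low[0]=0,low[1]=1,low[2]=2,low[3]=?,low[4]=4,low[5]=1,low[6]=?,low[7]=?); scc=(scc[0]=0,scc[1]=?,scc[2]=1,scc[3]=?,scc[4]=2,scc[5]=?,scc[6]=?,scc[7]=?)
step 4: low=(low[0]=0,low[1]=1,low[2]=2,low[3]=?,low[4]=4,low[5]=1,low[6]=?,low[7]=?); scc=(scc[0]=0,scc[1]=?,scc[2]=1,scc[3]=?,scc[4]=2,scc[5]=?,scc[6]=?,scc[7]=?)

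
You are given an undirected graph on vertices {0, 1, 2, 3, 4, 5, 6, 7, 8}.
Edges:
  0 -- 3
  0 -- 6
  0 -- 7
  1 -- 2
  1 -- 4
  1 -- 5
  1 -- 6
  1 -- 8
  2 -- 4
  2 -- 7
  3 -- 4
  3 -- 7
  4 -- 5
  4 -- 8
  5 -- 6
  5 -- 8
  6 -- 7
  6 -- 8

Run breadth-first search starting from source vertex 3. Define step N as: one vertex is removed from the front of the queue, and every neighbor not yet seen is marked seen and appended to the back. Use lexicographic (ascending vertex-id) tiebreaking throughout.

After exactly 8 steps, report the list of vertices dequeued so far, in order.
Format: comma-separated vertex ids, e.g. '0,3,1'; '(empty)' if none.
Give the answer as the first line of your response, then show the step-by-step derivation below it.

3,0,4,7,6,1,2,5

step 1: dequeue 3; queue=[0,4,7]; order=3
step 2: dequeue 0; queue=[4,7,6]; order=3,0
step 3: dequeue 4; queue=[7,6,1,2,5,8]; order=3,0,4
step 4: dequeue 7; queue=[6,1,2,5,8]; order=3,0,4,7
step 5: dequeue 6; queue=[1,2,5,8]; order=3,0,4,7,6
step 6: dequeue 1; queue=[2,5,8]; order=3,0,4,7,6,1
step 7: dequeue 2; queue=[5,8]; order=3,0,4,7,6,1,2
step 8: dequeue 5; queue=[8]; order=3,0,4,7,6,1,2,5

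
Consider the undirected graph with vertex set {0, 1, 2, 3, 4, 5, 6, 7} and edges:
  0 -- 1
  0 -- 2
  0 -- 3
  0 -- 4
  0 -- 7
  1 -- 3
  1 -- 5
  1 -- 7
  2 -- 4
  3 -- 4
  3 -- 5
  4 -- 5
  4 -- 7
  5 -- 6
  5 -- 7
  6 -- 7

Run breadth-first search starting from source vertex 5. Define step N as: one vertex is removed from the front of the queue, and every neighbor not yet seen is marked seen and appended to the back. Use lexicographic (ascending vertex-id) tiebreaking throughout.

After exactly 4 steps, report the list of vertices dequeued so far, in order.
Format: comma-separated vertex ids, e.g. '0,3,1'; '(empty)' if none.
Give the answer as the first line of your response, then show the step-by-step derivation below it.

5,1,3,4

step 1: dequeue 5; queue=[1,3,4,6,7]; order=5
step 2: dequeue 1; queue=[3,4,6,7,0]; order=5,1
step 3: dequeue 3; queue=[4,6,7,0]; order=5,1,3
step 4: dequeue 4; queue=[6,7,0,2]; order=5,1,3,4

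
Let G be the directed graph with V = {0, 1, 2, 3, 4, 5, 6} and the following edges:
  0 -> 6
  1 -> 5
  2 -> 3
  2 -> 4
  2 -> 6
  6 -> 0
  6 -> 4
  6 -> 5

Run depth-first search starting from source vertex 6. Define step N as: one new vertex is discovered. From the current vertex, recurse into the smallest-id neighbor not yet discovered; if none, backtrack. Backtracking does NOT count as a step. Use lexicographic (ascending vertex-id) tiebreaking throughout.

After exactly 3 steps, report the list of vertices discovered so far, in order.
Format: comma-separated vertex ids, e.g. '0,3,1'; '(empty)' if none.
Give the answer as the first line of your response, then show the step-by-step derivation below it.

6,0,4

step 1: discover 6; path=6; order=6
step 2: discover 0; path=6>0; order=6,0
step 3: discover 4; path=6>4; order=6,0,4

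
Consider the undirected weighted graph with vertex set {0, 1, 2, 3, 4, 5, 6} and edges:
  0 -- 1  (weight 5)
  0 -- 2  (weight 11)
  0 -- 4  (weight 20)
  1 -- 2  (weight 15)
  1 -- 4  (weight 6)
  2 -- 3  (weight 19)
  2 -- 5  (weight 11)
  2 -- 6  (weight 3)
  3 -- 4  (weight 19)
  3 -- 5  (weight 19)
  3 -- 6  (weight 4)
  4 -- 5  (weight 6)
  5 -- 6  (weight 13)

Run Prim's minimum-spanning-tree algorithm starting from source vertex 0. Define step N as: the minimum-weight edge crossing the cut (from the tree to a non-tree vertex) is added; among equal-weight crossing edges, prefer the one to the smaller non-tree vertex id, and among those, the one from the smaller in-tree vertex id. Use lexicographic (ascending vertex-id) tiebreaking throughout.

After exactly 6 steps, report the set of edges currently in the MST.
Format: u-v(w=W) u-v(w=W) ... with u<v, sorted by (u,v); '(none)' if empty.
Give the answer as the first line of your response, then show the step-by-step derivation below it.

0-1(w=5) 0-2(w=11) 1-4(w=6) 2-6(w=3) 3-6(w=4) 4-5(w=6)

step 1: add edge 0-1 (w=5); MST = {0-1(w=5)}
step 2: add edge 1-4 (w=6); MST = {0-1(w=5) 1-4(w=6)}
step 3: add edge 4-5 (w=6); MST = {0-1(w=5) 1-4(w=6) 4-5(w=6)}
step 4: add edge 0-2 (w=11); MST = {0-1(w=5) 0-2(w=11) 1-4(w=6) 4-5(w=6)}
step 5: add edge 2-6 (w=3); MST = {0-1(w=5) 0-2(w=11) 1-4(w=6) 2-6(w=3) 4-5(w=6)}
step 6: add edge 3-6 (w=4); MST = {0-1(w=5) 0-2(w=11) 1-4(w=6) 2-6(w=3) 3-6(w=4) 4-5(w=6)}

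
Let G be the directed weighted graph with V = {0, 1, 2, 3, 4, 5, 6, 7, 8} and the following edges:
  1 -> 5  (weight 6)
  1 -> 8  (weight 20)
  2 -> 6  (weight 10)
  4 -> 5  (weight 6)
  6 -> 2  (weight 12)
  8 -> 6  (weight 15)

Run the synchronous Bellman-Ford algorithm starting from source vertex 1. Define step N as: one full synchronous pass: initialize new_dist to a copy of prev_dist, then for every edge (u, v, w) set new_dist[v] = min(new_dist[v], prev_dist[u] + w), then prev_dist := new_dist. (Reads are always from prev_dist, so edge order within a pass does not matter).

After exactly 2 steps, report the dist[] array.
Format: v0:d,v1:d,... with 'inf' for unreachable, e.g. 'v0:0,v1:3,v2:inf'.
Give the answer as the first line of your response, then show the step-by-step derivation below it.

v0:inf,v1:0,v2:inf,v3:inf,v4:inf,v5:6,v6:35,v7:inf,v8:20

step 1: dist = v0:inf,v1:0,v2:inf,v3:inf,v4:inf,v5:6,v6:inf,v7:inf,v8:20
step 2: dist = v0:inf,v1:0,v2:inf,v3:inf,v4:inf,v5:6,v6:35,v7:inf,v8:20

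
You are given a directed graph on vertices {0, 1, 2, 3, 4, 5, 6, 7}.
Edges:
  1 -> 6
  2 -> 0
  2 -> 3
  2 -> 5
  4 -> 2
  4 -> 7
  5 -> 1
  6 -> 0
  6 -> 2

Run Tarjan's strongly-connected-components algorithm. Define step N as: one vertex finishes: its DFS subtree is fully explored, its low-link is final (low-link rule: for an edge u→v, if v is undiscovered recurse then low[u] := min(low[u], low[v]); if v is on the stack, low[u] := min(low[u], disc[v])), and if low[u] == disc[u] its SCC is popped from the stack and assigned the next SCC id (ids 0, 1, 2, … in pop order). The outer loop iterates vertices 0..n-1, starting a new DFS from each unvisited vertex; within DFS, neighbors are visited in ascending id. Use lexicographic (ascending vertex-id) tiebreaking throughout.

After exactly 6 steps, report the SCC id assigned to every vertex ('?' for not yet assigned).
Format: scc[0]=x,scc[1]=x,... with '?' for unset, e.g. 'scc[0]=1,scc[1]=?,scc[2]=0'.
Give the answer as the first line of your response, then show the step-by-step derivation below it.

scc[0]=0,scc[1]=2,scc[2]=2,scc[3]=1,scc[4]=?,scc[5]=2,scc[6]=2,scc[7]=?

step 1: low=(low[0]=0,low[1]=?,low[2]=?,low[3]=?,low[4]=?,low[5]=?,low[6]=?,low[7]=?); scc=(scc[0]=0,scc[1]=?,scc[2]=?,scc[3]=?,scc[4]=?,scc[5]=?,scc[6]=?,scc[7]=?)
step 2: low=(low[0]=0,low[1]=1,low[2]=3,low[3]=4,low[4]=?,low[5]=?,low[6]=2,low[7]=?); scc=(scc[0]=0,scc[1]=?,scc[2]=?,scc[3]=1,scc[4]=?,scc[5]=?,scc[6]=?,scc[7]=?)
step 3: low=(low[0]=0,low[1]=1,low[2]=3,low[3]=4,low[4]=?,low[5]=1,low[6]=2,low[7]=?); scc=(scc[0]=0,scc[1]=?,scc[2]=?,scc[3]=1,scc[4]=?,scc[5]=?,scc[6]=?,scc[7]=?)
step 4: low=(low[0]=0,low[1]=1,low[2]=1,low[3]=4,low[4]=?,low[5]=1,low[6]=2,low[7]=?); scc=(scc[0]=0,scc[1]=?,scc[2]=?,scc[3]=1,scc[4]=?,scc[5]=?,scc[6]=?,scc[7]=?)
step 5: low=(low[0]=0,low[1]=1,low[2]=1,low[3]=4,low[4]=?,low[5]=1,low[6]=1,low[7]=?); scc=(scc[0]=0,scc[1]=?,scc[2]=?,scc[3]=1,scc[4]=?,scc[5]=?,scc[6]=?,scc[7]=?)
step 6: low=(low[0]=0,low[1]=1,low[2]=1,low[3]=4,low[4]=?,low[5]=1,low[6]=1,low[7]=?); scc=(scc[0]=0,scc[1]=2,scc[2]=2,scc[3]=1,scc[4]=?,scc[5]=2,scc[6]=2,scc[7]=?)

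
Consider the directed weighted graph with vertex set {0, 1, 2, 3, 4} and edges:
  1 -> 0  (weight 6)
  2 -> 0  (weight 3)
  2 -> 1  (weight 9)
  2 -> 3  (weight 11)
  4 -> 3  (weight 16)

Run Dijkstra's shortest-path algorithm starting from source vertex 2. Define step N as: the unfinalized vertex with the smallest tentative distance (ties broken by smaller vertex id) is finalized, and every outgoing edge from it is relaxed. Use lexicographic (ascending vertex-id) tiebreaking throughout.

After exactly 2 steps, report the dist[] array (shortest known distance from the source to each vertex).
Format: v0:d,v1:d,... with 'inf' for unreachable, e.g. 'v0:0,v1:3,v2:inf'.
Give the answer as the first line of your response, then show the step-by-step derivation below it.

v0:3,v1:9,v2:0,v3:11,v4:inf

step 1: dist = v0:3,v1:9,v2:0,v3:11,v4:inf
step 2: dist = v0:3,v1:9,v2:0,v3:11,v4:inf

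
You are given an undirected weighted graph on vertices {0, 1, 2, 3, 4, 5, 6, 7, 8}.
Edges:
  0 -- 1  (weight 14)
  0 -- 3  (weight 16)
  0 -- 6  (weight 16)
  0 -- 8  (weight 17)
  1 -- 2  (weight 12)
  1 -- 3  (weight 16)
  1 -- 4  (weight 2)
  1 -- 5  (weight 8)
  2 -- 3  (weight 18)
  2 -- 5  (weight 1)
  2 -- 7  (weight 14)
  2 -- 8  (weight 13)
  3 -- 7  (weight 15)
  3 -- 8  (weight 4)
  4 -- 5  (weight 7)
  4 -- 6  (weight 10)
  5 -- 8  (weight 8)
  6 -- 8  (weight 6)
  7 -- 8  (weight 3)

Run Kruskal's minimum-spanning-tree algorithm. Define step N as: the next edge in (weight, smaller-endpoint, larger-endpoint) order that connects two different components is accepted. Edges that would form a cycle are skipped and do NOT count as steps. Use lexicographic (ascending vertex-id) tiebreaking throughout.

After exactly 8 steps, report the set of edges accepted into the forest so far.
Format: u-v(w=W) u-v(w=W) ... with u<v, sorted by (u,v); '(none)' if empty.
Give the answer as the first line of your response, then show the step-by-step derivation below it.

0-1(w=14) 1-4(w=2) 2-5(w=1) 3-8(w=4) 4-5(w=7) 5-8(w=8) 6-8(w=6) 7-8(w=3)

step 1: add edge 2-5 (w=1); MST = {2-5(w=1)}
step 2: add edge 1-4 (w=2); MST = {1-4(w=2) 2-5(w=1)}
step 3: add edge 7-8 (w=3); MST = {1-4(w=2) 2-5(w=1) 7-8(w=3)}
step 4: add edge 3-8 (w=4); MST = {1-4(w=2) 2-5(w=1) 3-8(w=4) 7-8(w=3)}
step 5: add edge 6-8 (w=6); MST = {1-4(w=2) 2-5(w=1) 3-8(w=4) 6-8(w=6) 7-8(w=3)}
step 6: add edge 4-5 (w=7); MST = {1-4(w=2) 2-5(w=1) 3-8(w=4) 4-5(w=7) 6-8(w=6) 7-8(w=3)}
step 7: add edge 5-8 (w=8); MST = {1-4(w=2) 2-5(w=1) 3-8(w=4) 4-5(w=7) 5-8(w=8) 6-8(w=6) 7-8(w=3)}
step 8: add edge 0-1 (w=14); MST = {0-1(w=14) 1-4(w=2) 2-5(w=1) 3-8(w=4) 4-5(w=7) 5-8(w=8) 6-8(w=6) 7-8(w=3)}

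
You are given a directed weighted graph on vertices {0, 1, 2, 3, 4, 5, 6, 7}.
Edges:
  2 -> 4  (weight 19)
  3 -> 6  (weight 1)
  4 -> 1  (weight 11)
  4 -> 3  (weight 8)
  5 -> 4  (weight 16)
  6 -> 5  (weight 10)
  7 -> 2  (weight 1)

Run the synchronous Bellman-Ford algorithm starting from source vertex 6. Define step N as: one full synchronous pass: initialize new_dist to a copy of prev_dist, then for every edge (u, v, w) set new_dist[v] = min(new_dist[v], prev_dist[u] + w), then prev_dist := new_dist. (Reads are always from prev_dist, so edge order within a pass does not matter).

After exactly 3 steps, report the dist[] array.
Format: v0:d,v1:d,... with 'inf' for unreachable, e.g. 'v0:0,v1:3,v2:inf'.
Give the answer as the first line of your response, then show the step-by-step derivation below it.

v0:inf,v1:37,v2:inf,v3:34,v4:26,v5:10,v6:0,v7:inf

step 1: dist = v0:inf,v1:inf,v2:inf,v3:inf,v4:inf,v5:10,v6:0,v7:inf
step 2: dist = v0:inf,v1:inf,v2:inf,v3:inf,v4:26,v5:10,v6:0,v7:inf
step 3: dist = v0:inf,v1:37,v2:inf,v3:34,v4:26,v5:10,v6:0,v7:inf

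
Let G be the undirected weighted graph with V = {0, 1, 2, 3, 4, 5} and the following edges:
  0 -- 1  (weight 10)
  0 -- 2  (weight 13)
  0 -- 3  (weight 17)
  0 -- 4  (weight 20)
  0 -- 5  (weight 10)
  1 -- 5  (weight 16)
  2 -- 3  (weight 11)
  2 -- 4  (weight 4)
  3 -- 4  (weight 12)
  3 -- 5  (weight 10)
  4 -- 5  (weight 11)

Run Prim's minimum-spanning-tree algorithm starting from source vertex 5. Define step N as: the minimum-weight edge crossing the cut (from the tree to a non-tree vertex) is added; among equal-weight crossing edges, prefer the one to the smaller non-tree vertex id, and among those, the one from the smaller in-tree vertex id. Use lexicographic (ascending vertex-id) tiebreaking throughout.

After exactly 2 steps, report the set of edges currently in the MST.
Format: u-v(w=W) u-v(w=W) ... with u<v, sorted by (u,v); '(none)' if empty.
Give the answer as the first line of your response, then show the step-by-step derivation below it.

0-1(w=10) 0-5(w=10)

step 1: add edge 0-5 (w=10); MST = {0-5(w=10)}
step 2: add edge 0-1 (w=10); MST = {0-1(w=10) 0-5(w=10)}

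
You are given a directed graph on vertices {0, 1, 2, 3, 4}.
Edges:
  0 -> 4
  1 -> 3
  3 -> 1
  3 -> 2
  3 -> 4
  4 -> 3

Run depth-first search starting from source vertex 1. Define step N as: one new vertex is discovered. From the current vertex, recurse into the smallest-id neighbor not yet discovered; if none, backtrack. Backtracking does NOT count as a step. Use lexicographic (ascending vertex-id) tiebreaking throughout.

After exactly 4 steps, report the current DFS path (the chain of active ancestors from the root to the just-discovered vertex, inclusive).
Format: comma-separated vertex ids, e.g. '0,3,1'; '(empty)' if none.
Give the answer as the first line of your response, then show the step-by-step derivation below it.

1,3,4

step 1: discover 1; path=1; order=1
step 2: discover 3; path=1>3; order=1,3
step 3: discover 2; path=1>3>2; order=1,3,2
step 4: discover 4; path=1>3>4; order=1,3,2,4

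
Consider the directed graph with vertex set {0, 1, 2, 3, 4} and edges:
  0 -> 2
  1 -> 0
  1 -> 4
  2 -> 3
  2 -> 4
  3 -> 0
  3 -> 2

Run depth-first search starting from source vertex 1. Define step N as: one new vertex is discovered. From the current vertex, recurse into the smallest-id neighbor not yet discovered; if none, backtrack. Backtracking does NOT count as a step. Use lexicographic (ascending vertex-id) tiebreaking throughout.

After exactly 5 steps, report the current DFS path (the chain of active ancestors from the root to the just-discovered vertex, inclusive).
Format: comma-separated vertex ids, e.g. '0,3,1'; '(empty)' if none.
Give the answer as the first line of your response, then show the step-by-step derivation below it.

1,0,2,4

step 1: discover 1; path=1; order=1
step 2: discover 0; path=1>0; order=1,0
step 3: discover 2; path=1>0>2; order=1,0,2
step 4: discover 3; path=1>0>2>3; order=1,0,2,3
step 5: discover 4; path=1>0>2>4; order=1,0,2,3,4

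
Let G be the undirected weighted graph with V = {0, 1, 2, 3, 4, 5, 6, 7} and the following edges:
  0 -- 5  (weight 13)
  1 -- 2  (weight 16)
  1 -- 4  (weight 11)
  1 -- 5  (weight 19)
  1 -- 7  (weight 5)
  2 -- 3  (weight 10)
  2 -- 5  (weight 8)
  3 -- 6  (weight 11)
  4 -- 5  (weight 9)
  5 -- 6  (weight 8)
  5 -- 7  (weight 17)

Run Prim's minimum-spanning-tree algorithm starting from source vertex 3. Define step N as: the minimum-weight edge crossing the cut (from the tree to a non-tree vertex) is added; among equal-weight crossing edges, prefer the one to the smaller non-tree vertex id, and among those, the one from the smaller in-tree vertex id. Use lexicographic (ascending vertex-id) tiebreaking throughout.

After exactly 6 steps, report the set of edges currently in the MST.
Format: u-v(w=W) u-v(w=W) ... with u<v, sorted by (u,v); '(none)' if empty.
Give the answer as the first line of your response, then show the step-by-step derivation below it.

1-4(w=11) 1-7(w=5) 2-3(w=10) 2-5(w=8) 4-5(w=9) 5-6(w=8)

step 1: add edge 2-3 (w=10); MST = {2-3(w=10)}
step 2: add edge 2-5 (w=8); MST = {2-3(w=10) 2-5(w=8)}
step 3: add edge 5-6 (w=8); MST = {2-3(w=10) 2-5(w=8) 5-6(w=8)}
step 4: add edge 4-5 (w=9); MST = {2-3(w=10) 2-5(w=8) 4-5(w=9) 5-6(w=8)}
step 5: add edge 1-4 (w=11); MST = {1-4(w=11) 2-3(w=10) 2-5(w=8) 4-5(w=9) 5-6(w=8)}
step 6: add edge 1-7 (w=5); MST = {1-4(w=11) 1-7(w=5) 2-3(w=10) 2-5(w=8) 4-5(w=9) 5-6(w=8)}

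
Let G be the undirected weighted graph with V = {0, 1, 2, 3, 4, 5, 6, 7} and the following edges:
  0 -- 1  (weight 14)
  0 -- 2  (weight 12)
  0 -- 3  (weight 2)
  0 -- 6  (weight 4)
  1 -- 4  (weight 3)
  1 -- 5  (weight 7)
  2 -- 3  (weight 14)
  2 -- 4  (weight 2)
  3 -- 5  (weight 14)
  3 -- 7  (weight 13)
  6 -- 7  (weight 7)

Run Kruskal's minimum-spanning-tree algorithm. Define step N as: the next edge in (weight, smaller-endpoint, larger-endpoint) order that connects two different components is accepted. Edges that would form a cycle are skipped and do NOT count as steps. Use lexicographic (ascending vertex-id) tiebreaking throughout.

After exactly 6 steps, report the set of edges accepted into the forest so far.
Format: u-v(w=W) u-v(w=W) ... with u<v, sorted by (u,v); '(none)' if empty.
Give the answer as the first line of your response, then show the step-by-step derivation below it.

0-3(w=2) 0-6(w=4) 1-4(w=3) 1-5(w=7) 2-4(w=2) 6-7(w=7)

step 1: add edge 0-3 (w=2); MST = {0-3(w=2)}
step 2: add edge 2-4 (w=2); MST = {0-3(w=2) 2-4(w=2)}
step 3: add edge 1-4 (w=3); MST = {0-3(w=2) 1-4(w=3) 2-4(w=2)}
step 4: add edge 0-6 (w=4); MST = {0-3(w=2) 0-6(w=4) 1-4(w=3) 2-4(w=2)}
step 5: add edge 1-5 (w=7); MST = {0-3(w=2) 0-6(w=4) 1-4(w=3) 1-5(w=7) 2-4(w=2)}
step 6: add edge 6-7 (w=7); MST = {0-3(w=2) 0-6(w=4) 1-4(w=3) 1-5(w=7) 2-4(w=2) 6-7(w=7)}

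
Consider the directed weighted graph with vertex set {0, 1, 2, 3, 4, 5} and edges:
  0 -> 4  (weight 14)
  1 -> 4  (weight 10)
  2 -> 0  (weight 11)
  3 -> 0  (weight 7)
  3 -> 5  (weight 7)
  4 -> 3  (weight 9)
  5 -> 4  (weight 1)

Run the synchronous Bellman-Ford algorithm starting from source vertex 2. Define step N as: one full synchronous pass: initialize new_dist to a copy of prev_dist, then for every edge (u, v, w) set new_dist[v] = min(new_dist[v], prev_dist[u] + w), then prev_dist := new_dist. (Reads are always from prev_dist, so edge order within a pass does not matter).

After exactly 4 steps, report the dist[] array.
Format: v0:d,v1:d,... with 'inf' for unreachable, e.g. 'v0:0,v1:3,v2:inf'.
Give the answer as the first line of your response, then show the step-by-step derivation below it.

v0:11,v1:inf,v2:0,v3:34,v4:25,v5:41

step 1: dist = v0:11,v1:inf,v2:0,v3:inf,v4:inf,v5:inf
step 2: dist = v0:11,v1:inf,v2:0,v3:inf,v4:25,v5:inf
step 3: dist = v0:11,v1:inf,v2:0,v3:34,v4:25,v5:inf
step 4: dist = v0:11,v1:inf,v2:0,v3:34,v4:25,v5:41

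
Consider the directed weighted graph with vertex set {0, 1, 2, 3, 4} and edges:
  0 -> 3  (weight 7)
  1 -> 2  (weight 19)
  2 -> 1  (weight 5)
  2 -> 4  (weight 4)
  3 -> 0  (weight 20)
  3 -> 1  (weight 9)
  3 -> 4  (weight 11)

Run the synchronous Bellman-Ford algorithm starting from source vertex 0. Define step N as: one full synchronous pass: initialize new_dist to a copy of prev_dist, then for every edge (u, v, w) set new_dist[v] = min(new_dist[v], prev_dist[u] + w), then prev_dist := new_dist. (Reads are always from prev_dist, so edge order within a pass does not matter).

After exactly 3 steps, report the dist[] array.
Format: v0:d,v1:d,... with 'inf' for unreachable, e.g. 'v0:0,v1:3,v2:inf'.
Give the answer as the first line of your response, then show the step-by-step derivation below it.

v0:0,v1:16,v2:35,v3:7,v4:18

step 1: dist = v0:0,v1:inf,v2:inf,v3:7,v4:inf
step 2: dist = v0:0,v1:16,v2:inf,v3:7,v4:18
step 3: dist = v0:0,v1:16,v2:35,v3:7,v4:18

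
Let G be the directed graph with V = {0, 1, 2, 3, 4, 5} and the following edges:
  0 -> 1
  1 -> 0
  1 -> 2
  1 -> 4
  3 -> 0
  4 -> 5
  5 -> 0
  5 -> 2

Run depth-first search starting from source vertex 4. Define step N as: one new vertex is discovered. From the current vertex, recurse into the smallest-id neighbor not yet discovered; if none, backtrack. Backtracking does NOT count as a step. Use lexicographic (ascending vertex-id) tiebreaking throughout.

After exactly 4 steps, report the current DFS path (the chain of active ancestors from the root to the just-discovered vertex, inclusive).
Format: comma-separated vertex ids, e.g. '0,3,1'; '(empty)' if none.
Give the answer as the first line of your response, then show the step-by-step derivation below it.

4,5,0,1

step 1: discover 4; path=4; order=4
step 2: discover 5; path=4>5; order=4,5
step 3: discover 0; path=4>5>0; order=4,5,0
step 4: discover 1; path=4>5>0>1; order=4,5,0,1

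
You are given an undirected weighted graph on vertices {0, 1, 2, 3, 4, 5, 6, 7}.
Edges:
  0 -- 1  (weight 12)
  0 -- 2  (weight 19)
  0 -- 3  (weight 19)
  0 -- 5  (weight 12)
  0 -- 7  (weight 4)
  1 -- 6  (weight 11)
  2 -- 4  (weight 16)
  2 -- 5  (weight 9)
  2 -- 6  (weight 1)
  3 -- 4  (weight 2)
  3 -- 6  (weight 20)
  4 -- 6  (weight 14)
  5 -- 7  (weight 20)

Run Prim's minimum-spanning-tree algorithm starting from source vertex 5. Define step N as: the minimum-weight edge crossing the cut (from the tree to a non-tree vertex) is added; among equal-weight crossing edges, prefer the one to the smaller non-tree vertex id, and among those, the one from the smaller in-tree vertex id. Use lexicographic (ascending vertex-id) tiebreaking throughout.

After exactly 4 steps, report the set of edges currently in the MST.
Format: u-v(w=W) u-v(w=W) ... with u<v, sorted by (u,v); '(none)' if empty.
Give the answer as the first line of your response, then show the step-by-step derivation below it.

0-1(w=12) 1-6(w=11) 2-5(w=9) 2-6(w=1)

step 1: add edge 2-5 (w=9); MST = {2-5(w=9)}
step 2: add edge 2-6 (w=1); MST = {2-5(w=9) 2-6(w=1)}
step 3: add edge 1-6 (w=11); MST = {1-6(w=11) 2-5(w=9) 2-6(w=1)}
step 4: add edge 0-1 (w=12); MST = {0-1(w=12) 1-6(w=11) 2-5(w=9) 2-6(w=1)}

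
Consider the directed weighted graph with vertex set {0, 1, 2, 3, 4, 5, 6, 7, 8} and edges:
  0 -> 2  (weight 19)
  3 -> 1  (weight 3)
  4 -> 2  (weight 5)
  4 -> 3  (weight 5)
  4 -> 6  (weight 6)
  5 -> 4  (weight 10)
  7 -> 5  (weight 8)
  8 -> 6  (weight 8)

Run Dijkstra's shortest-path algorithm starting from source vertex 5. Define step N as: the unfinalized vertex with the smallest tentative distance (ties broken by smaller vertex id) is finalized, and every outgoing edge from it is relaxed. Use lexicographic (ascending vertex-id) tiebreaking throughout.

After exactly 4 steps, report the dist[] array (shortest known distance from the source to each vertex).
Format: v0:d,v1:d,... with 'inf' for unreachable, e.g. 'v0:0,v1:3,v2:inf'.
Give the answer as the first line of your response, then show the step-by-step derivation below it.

v0:inf,v1:18,v2:15,v3:15,v4:10,v5:0,v6:16,v7:inf,v8:inf

step 1: dist = v0:inf,v1:inf,v2:inf,v3:inf,v4:10,v5:0,v6:inf,v7:inf,v8:inf
step 2: dist = v0:inf,v1:inf,v2:15,v3:15,v4:10,v5:0,v6:16,v7:inf,v8:inf
step 3: dist = v0:inf,v1:inf,v2:15,v3:15,v4:10,v5:0,v6:16,v7:inf,v8:inf
step 4: dist = v0:inf,v1:18,v2:15,v3:15,v4:10,v5:0,v6:16,v7:inf,v8:inf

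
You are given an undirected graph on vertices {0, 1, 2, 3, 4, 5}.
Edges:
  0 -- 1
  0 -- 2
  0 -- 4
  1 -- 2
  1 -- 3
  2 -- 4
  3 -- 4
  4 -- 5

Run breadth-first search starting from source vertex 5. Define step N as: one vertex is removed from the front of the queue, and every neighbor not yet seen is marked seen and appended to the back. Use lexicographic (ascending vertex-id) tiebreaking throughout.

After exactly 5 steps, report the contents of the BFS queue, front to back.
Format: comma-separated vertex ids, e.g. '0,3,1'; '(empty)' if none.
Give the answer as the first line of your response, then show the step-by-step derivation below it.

1

step 1: dequeue 5; queue=[4]; order=5
step 2: dequeue 4; queue=[0,2,3]; order=5,4
step 3: dequeue 0; queue=[2,3,1]; order=5,4,0
step 4: dequeue 2; queue=[3,1]; order=5,4,0,2
step 5: dequeue 3; queue=[1]; order=5,4,0,2,3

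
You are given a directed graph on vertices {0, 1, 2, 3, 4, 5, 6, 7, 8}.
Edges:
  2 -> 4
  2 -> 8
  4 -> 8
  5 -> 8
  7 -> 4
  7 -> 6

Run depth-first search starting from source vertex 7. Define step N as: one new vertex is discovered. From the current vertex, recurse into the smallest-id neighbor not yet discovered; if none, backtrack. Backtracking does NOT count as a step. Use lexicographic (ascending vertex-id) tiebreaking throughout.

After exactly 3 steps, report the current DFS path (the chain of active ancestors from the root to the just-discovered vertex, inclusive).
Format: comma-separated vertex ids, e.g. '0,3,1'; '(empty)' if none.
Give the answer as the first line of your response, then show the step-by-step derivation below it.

7,4,8

step 1: discover 7; path=7; order=7
step 2: discover 4; path=7>4; order=7,4
step 3: discover 8; path=7>4>8; order=7,4,8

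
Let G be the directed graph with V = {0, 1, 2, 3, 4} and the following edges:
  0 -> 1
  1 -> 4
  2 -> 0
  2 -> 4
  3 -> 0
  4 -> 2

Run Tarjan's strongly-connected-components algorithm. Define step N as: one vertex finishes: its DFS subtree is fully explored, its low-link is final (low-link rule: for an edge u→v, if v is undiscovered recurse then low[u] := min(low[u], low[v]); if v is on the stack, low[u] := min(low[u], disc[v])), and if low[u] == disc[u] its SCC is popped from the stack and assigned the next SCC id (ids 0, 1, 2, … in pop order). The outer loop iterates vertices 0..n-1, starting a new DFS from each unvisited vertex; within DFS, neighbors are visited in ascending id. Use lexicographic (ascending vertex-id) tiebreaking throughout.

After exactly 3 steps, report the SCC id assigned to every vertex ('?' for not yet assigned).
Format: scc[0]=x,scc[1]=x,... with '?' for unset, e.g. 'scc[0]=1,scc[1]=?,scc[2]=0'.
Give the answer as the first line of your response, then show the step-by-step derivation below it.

scc[0]=?,scc[1]=?,scc[2]=?,scc[3]=?,scc[4]=?

step 1: low=(low[0]=0,low[1]=1,low[2]=0,low[3]=?,low[4]=2); scc=(scc[0]=?,scc[1]=?,scc[2]=?,scc[3]=?,scc[4]=?)
step 2: low=(low[0]=0,low[1]=1,low[2]=0,low[3]=?,low[4]=0); scc=(scc[0]=?,scc[1]=?,scc[2]=?,scc[3]=?,scc[4]=?)
step 3: low=(low[0]=0,low[1]=0,low[2]=0,low[3]=?,low[4]=0); scc=(scc[0]=?,scc[1]=?,scc[2]=?,scc[3]=?,scc[4]=?)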